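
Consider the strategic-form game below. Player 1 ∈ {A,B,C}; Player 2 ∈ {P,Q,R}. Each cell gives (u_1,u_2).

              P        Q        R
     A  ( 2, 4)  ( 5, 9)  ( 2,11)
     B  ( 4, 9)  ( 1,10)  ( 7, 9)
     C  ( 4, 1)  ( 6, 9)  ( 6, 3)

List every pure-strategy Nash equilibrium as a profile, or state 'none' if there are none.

(A,P): not NE [P1→C gives 4>2; P2→R gives 11>4]
(A,Q): not NE [P1→C gives 6>5; P2→R gives 11>9]
(A,R): not NE [P1→B gives 7>2]
(B,P): not NE [P2→Q gives 10>9]
(B,Q): not NE [P1→C gives 6>1]
(B,R): not NE [P2→Q gives 10>9]
(C,P): not NE [P2→Q gives 9>1]
(C,Q): NE
(C,R): not NE [P1→B gives 7>6; P2→Q gives 9>3]

NE set: (C,Q)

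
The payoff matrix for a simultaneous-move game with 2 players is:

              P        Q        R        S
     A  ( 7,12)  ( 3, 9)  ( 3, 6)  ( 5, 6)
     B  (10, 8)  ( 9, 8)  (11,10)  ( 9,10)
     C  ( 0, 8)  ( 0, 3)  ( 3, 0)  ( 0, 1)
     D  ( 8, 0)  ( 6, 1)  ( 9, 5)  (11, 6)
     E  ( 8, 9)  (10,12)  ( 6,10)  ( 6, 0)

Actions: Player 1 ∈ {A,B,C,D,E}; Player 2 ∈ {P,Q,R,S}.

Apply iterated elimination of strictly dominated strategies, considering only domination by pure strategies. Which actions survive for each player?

IESDS → P1:{B,D,E} P2:{Q,R,S}

P1 drop A (B beats it: P:10>7 Q:9>3 R:11>3 S:9>5)
P1 drop C (B beats it: P:10>0 Q:9>0 R:11>3 S:9>0)
P2 drop P (R beats it: B:10>8 D:5>0 E:10>9)
P1→{B,D,E} P2→{Q,R,S}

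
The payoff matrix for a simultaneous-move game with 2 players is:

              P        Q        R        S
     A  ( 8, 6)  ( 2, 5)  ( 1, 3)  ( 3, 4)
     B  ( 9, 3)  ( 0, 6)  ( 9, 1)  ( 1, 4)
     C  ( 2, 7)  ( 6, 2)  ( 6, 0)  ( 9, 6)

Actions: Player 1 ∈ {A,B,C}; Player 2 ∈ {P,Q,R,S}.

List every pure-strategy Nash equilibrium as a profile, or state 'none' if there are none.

(A,P): not NE [P1→B gives 9>8]
(A,Q): not NE [P1→C gives 6>2; P2→P gives 6>5]
(A,R): not NE [P1→B gives 9>1; P2→P gives 6>3]
(A,S): not NE [P1→C gives 9>3; P2→P gives 6>4]
(B,P): not NE [P2→Q gives 6>3]
(B,Q): not NE [P1→C gives 6>0]
(B,R): not NE [P2→Q gives 6>1]
(B,S): not NE [P1→C gives 9>1; P2→Q gives 6>4]
(C,P): not NE [P1→B gives 9>2]
(C,Q): not NE [P2→P gives 7>2]
(C,R): not NE [P1→B gives 9>6; P2→P gives 7>0]
(C,S): not NE [P2→P gives 7>6]

PSNE: ∅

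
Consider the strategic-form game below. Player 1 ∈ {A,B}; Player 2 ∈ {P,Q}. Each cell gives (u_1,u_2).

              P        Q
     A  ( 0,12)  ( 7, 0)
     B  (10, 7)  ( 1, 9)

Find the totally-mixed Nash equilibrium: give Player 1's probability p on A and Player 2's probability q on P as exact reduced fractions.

P1 indiff ⇒ q·0+(1-q)·7 = q·10+(1-q)·1 ⇒ q(-10) = (1-q)(-6) ⇒ q = 3/8
P2 indiff ⇒ p·12+(1-p)·7 = p·0+(1-p)·9 ⇒ p(12) = (1-p)(2) ⇒ p = 1/7

P1 mixes 1/7 on A; P2 mixes 3/8 on P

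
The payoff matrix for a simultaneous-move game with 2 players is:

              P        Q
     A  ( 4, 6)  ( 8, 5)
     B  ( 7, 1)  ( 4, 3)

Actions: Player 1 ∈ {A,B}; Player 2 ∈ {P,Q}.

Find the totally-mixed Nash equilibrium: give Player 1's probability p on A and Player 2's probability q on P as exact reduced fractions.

p=2/3, q=4/7

P1 indiff ⇒ q·4+(1-q)·8 = q·7+(1-q)·4 ⇒ q(-3) = (1-q)(-4) ⇒ q = 4/7
P2 indiff ⇒ p·6+(1-p)·1 = p·5+(1-p)·3 ⇒ p(1) = (1-p)(2) ⇒ p = 2/3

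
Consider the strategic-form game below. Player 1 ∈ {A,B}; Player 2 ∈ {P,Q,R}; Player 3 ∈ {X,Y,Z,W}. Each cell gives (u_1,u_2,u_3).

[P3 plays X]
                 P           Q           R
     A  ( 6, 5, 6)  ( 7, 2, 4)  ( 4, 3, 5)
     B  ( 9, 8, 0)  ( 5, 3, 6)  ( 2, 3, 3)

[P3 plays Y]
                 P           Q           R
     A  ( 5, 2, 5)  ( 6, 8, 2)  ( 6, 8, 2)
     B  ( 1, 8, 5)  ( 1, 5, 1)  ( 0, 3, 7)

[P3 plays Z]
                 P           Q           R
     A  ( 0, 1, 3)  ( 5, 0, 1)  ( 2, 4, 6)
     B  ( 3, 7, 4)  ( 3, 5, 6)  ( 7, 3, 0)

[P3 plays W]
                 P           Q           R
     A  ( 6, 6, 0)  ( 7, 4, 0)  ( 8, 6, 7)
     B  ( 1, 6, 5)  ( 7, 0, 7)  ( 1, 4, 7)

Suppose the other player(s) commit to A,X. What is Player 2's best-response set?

BR_2 = {P}

u_2(P vs A,X) = 5
u_2(Q vs A,X) = 2
u_2(R vs A,X) = 3
max payoff 5 at {P}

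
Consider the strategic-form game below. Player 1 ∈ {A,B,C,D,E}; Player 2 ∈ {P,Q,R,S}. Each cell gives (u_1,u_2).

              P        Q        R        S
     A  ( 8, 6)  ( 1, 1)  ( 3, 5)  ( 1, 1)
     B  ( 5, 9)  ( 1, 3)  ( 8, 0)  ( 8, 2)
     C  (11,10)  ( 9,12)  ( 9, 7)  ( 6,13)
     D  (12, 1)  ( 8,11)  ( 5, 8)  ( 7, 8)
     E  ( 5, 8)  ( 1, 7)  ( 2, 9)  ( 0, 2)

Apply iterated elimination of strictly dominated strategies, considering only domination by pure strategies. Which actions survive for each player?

IESDS → P1:{B,C,D} P2:{P,Q,S}

P1 drop A (C beats it: P:11>8 Q:9>1 R:9>3 S:6>1)
P1 drop E (C beats it: P:11>5 Q:9>1 R:9>2 S:6>0)
P2 drop R (Q beats it: B:3>0 C:12>7 D:11>8)
P1→{B,C,D} P2→{P,Q,S}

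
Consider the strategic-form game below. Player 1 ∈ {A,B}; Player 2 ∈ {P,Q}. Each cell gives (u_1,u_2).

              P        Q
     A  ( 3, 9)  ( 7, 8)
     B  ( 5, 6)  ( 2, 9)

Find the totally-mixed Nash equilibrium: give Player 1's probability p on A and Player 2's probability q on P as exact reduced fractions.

P1 indiff ⇒ q·3+(1-q)·7 = q·5+(1-q)·2 ⇒ q(-2) = (1-q)(-5) ⇒ q = 5/7
P2 indiff ⇒ p·9+(1-p)·6 = p·8+(1-p)·9 ⇒ p(1) = (1-p)(3) ⇒ p = 3/4

P1 mixes 3/4 on A; P2 mixes 5/7 on P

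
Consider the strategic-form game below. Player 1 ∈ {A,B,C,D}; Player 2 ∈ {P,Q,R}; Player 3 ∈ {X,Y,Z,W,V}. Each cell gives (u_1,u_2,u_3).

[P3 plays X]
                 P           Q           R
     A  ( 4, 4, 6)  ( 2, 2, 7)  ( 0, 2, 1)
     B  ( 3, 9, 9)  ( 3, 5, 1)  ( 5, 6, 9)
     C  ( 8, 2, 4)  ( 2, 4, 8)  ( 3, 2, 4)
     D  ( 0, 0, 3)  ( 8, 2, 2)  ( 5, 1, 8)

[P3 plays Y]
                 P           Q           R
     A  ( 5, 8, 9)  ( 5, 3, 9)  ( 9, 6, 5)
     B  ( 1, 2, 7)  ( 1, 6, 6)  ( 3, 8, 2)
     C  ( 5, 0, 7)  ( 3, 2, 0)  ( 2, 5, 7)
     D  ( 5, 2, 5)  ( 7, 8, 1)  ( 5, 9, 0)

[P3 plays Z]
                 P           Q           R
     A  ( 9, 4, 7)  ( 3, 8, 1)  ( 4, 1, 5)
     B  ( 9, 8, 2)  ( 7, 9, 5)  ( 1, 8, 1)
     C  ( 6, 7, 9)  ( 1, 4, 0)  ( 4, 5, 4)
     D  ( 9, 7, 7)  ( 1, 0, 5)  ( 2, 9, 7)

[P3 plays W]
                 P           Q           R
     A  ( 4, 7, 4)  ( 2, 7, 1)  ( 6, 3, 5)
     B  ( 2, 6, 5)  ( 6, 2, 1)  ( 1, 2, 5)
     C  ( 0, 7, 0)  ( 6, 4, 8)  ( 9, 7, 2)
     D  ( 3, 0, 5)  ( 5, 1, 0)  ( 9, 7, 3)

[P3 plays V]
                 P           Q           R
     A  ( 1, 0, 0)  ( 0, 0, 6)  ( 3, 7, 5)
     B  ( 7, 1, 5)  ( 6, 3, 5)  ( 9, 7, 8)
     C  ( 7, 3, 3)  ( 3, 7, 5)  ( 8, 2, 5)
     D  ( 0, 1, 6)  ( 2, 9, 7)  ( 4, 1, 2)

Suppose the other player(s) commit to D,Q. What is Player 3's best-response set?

BR_3 = {V}

u_3(X vs D,Q) = 2
u_3(Y vs D,Q) = 1
u_3(Z vs D,Q) = 5
u_3(W vs D,Q) = 0
u_3(V vs D,Q) = 7
max payoff 7 at {V}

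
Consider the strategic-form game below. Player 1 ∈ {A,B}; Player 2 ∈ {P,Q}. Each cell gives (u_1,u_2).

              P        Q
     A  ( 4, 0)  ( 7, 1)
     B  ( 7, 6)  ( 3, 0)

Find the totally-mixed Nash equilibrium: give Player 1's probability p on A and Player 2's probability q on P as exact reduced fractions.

P1 indiff ⇒ q·4+(1-q)·7 = q·7+(1-q)·3 ⇒ q(-3) = (1-q)(-4) ⇒ q = 4/7
P2 indiff ⇒ p·0+(1-p)·6 = p·1+(1-p)·0 ⇒ p(-1) = (1-p)(-6) ⇒ p = 6/7

P1 mixes 6/7 on A; P2 mixes 4/7 on P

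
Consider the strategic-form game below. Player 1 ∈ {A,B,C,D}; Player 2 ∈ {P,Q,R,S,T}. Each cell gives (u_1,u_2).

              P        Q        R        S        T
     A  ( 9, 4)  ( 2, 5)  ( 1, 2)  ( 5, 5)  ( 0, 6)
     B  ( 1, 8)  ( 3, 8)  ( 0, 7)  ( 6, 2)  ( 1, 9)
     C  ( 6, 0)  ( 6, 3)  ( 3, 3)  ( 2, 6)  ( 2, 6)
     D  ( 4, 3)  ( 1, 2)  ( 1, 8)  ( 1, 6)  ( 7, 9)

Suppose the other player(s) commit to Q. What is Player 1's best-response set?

u_1(A vs Q) = 2
u_1(B vs Q) = 3
u_1(C vs Q) = 6
u_1(D vs Q) = 1
max payoff 6 at {C}

BR_1 = {C}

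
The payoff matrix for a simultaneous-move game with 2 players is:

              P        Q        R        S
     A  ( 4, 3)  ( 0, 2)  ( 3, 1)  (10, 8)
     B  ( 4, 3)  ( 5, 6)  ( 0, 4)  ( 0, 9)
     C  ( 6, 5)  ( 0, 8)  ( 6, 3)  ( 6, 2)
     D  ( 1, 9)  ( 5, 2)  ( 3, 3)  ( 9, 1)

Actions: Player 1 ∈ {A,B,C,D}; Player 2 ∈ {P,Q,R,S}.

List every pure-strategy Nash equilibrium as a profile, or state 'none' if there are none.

PSNE = {(A,S)}

(A,P): not NE [P1→C gives 6>4; P2→S gives 8>3]
(A,Q): not NE [P1→D gives 5>0; P2→S gives 8>2]
(A,R): not NE [P1→C gives 6>3; P2→S gives 8>1]
(A,S): NE
(B,P): not NE [P1→C gives 6>4; P2→S gives 9>3]
(B,Q): not NE [P2→S gives 9>6]
(B,R): not NE [P1→C gives 6>0; P2→S gives 9>4]
(B,S): not NE [P1→A gives 10>0]
(C,P): not NE [P2→Q gives 8>5]
(C,Q): not NE [P1→D gives 5>0]
(C,R): not NE [P2→Q gives 8>3]
(C,S): not NE [P1→A gives 10>6; P2→Q gives 8>2]
(D,P): not NE [P1→C gives 6>1]
(D,Q): not NE [P2→P gives 9>2]
(D,R): not NE [P1→C gives 6>3; P2→P gives 9>3]
(D,S): not NE [P1→A gives 10>9; P2→P gives 9>1]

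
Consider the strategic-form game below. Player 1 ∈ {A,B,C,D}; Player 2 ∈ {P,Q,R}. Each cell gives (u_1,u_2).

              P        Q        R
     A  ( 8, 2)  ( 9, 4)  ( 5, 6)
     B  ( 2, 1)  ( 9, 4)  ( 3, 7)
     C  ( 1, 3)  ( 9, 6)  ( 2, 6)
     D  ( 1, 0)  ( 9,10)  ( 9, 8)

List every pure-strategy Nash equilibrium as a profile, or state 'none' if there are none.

PSNE = {(C,Q), (D,Q)}

(A,P): not NE [P2→R gives 6>2]
(A,Q): not NE [P2→R gives 6>4]
(A,R): not NE [P1→D gives 9>5]
(B,P): not NE [P1→A gives 8>2; P2→R gives 7>1]
(B,Q): not NE [P2→R gives 7>4]
(B,R): not NE [P1→D gives 9>3]
(C,P): not NE [P1→A gives 8>1; P2→R gives 6>3]
(C,Q): NE
(C,R): not NE [P1→D gives 9>2]
(D,P): not NE [P1→A gives 8>1; P2→Q gives 10>0]
(D,Q): NE
(D,R): not NE [P2→Q gives 10>8]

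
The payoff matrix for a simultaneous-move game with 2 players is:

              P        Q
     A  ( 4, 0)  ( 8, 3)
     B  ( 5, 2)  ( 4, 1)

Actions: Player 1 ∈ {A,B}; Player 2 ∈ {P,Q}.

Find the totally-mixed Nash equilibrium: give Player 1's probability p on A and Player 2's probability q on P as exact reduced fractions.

p=1/4, q=4/5

P1 indiff ⇒ q·4+(1-q)·8 = q·5+(1-q)·4 ⇒ q(-1) = (1-q)(-4) ⇒ q = 4/5
P2 indiff ⇒ p·0+(1-p)·2 = p·3+(1-p)·1 ⇒ p(-3) = (1-p)(-1) ⇒ p = 1/4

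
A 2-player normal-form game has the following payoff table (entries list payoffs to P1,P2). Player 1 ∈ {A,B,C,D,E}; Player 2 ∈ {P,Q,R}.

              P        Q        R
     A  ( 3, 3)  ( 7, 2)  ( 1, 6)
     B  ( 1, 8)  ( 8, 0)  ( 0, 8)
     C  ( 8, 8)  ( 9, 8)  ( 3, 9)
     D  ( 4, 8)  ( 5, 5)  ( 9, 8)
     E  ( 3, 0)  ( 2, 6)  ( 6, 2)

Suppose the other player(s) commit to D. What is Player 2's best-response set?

P2 best: {P,R}

u_2(P vs D) = 8
u_2(Q vs D) = 5
u_2(R vs D) = 8
max payoff 8 at {P,R}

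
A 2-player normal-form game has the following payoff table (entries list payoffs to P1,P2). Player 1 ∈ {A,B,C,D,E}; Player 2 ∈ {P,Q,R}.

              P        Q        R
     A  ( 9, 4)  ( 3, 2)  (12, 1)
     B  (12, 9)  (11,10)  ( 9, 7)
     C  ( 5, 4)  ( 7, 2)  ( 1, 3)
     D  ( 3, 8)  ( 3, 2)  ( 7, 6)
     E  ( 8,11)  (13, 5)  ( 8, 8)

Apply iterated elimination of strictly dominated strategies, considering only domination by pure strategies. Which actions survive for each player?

IESDS → P1:{B,E} P2:{P,Q}

P1 drop C (B beats it: P:12>5 Q:11>7 R:9>1)
P1 drop D (B beats it: P:12>3 Q:11>3 R:9>7)
P2 drop R (P beats it: A:4>1 B:9>7 E:11>8)
P1 drop A (B beats it: P:12>9 Q:11>3)
P1→{B,E} P2→{P,Q}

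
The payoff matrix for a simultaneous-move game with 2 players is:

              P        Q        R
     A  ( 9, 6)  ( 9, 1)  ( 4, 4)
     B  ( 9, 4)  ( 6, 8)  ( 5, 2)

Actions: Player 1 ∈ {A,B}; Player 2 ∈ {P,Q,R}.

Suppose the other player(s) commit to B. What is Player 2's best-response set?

u_2(P vs B) = 4
u_2(Q vs B) = 8
u_2(R vs B) = 2
max payoff 8 at {Q}

argmax u_2 = {Q}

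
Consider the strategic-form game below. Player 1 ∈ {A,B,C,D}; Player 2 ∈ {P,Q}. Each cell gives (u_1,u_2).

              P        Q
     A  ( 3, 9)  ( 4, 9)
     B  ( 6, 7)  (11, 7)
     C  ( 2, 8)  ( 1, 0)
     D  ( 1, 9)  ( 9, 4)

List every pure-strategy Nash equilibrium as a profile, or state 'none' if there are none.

(A,P): not NE [P1→B gives 6>3]
(A,Q): not NE [P1→B gives 11>4]
(B,P): NE
(B,Q): NE
(C,P): not NE [P1→B gives 6>2]
(C,Q): not NE [P1→B gives 11>1; P2→P gives 8>0]
(D,P): not NE [P1→B gives 6>1]
(D,Q): not NE [P1→B gives 11>9; P2→P gives 9>4]

NE set: (B,P), (B,Q)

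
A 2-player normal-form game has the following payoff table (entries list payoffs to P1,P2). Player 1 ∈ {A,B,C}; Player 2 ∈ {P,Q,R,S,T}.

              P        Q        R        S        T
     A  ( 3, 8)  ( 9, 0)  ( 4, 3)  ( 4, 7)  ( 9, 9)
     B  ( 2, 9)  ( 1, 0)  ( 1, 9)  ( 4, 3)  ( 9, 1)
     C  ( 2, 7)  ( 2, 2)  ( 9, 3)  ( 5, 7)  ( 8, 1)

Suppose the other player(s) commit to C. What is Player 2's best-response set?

P2 best: {P,S}

u_2(P vs C) = 7
u_2(Q vs C) = 2
u_2(R vs C) = 3
u_2(S vs C) = 7
u_2(T vs C) = 1
max payoff 7 at {P,S}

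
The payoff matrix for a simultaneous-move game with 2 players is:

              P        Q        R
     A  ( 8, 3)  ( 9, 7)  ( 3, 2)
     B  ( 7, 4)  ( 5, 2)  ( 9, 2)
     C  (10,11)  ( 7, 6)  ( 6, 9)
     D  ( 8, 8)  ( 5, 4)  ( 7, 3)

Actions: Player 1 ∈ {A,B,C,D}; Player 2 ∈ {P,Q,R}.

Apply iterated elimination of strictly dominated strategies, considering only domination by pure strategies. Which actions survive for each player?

P2 drop R (P beats it: A:3>2 B:4>2 C:11>9 D:8>3)
P1 drop B (A beats it: P:8>7 Q:9>5)
P1 drop D (C beats it: P:10>8 Q:7>5)
P1→{A,C} P2→{P,Q}

Remaining: P1:{A,C} P2:{P,Q}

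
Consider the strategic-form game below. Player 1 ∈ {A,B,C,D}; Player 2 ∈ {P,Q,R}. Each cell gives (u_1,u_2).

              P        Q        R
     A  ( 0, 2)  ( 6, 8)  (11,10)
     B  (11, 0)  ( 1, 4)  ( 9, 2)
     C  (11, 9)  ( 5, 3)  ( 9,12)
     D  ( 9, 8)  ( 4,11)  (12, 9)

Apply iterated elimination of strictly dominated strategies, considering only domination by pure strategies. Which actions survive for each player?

Survivors P1:{A,D} P2:{Q,R}

P2 drop P (R beats it: A:10>2 B:2>0 C:12>9 D:9>8)
P1 drop B (A beats it: Q:6>1 R:11>9)
P1 drop C (A beats it: Q:6>5 R:11>9)
P1→{A,D} P2→{Q,R}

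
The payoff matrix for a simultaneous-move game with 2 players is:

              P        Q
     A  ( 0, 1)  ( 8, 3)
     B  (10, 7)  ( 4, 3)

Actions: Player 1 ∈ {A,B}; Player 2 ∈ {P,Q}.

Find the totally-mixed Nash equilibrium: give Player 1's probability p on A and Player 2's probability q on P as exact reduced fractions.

p=2/3, q=2/7

P1 indiff ⇒ q·0+(1-q)·8 = q·10+(1-q)·4 ⇒ q(-10) = (1-q)(-4) ⇒ q = 2/7
P2 indiff ⇒ p·1+(1-p)·7 = p·3+(1-p)·3 ⇒ p(-2) = (1-p)(-4) ⇒ p = 2/3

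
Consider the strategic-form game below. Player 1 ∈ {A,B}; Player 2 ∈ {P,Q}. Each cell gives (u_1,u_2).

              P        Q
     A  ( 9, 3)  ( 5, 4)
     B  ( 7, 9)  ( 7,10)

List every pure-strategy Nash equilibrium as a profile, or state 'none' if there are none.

Nash profiles: (B,Q)

(A,P): not NE [P2→Q gives 4>3]
(A,Q): not NE [P1→B gives 7>5]
(B,P): not NE [P1→A gives 9>7; P2→Q gives 10>9]
(B,Q): NE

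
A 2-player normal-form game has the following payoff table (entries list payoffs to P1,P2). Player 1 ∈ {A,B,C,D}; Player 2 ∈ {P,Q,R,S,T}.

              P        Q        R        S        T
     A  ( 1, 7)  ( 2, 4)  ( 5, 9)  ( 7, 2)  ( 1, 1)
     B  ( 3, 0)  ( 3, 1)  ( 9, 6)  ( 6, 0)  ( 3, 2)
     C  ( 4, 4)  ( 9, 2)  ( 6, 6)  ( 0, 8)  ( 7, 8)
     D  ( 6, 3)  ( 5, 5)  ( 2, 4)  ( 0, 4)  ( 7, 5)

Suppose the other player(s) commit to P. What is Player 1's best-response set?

P1 best: {D}

u_1(A vs P) = 1
u_1(B vs P) = 3
u_1(C vs P) = 4
u_1(D vs P) = 6
max payoff 6 at {D}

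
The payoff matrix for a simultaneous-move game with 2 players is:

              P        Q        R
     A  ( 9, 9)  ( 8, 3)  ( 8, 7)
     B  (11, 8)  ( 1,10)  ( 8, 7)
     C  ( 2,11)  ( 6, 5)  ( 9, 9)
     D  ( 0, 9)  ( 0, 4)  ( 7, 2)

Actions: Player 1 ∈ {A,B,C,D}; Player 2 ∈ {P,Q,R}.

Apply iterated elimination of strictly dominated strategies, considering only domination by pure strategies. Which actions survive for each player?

IESDS → P1:{A,B} P2:{P,Q}

P1 drop D (A beats it: P:9>0 Q:8>0 R:8>7)
P2 drop R (P beats it: A:9>7 B:8>7 C:11>9)
P1 drop C (A beats it: P:9>2 Q:8>6)
P1→{A,B} P2→{P,Q}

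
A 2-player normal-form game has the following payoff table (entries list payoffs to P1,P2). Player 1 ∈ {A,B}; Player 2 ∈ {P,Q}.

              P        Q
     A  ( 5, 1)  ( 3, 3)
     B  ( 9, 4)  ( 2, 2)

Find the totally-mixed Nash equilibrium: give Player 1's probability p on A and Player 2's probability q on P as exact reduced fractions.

p=1/2, q=1/5

P1 indiff ⇒ q·5+(1-q)·3 = q·9+(1-q)·2 ⇒ q(-4) = (1-q)(-1) ⇒ q = 1/5
P2 indiff ⇒ p·1+(1-p)·4 = p·3+(1-p)·2 ⇒ p(-2) = (1-p)(-2) ⇒ p = 1/2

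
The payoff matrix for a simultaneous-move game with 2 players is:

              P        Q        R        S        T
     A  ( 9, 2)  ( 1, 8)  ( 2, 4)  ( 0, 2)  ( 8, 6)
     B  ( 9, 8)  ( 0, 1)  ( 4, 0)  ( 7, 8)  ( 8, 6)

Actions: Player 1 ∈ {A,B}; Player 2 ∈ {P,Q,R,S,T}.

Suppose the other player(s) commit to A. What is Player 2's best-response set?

BR_2 = {Q}

u_2(P vs A) = 2
u_2(Q vs A) = 8
u_2(R vs A) = 4
u_2(S vs A) = 2
u_2(T vs A) = 6
max payoff 8 at {Q}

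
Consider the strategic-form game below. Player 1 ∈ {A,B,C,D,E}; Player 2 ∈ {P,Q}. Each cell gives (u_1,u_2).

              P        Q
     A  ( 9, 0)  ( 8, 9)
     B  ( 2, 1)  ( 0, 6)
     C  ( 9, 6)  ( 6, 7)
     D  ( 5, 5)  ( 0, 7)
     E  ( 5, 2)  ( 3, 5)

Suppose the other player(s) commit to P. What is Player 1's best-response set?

argmax u_1 = {A,C}

u_1(A vs P) = 9
u_1(B vs P) = 2
u_1(C vs P) = 9
u_1(D vs P) = 5
u_1(E vs P) = 5
max payoff 9 at {A,C}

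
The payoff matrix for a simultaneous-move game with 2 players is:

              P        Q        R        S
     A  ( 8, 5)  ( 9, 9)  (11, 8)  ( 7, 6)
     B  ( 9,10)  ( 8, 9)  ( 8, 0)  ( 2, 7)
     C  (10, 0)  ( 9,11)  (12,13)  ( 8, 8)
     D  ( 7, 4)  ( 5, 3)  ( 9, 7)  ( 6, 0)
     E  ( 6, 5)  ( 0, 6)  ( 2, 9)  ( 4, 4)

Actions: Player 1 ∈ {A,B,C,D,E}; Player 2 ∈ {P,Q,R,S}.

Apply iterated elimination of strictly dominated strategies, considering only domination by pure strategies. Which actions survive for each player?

P1 drop B (C beats it: P:10>9 Q:9>8 R:12>8 S:8>2)
P1 drop D (A beats it: P:8>7 Q:9>5 R:11>9 S:7>6)
P1 drop E (A beats it: P:8>6 Q:9>0 R:11>2 S:7>4)
P2 drop P (Q beats it: A:9>5 C:11>0)
P2 drop S (Q beats it: A:9>6 C:11>8)
P1→{A,C} P2→{Q,R}

IESDS → P1:{A,C} P2:{Q,R}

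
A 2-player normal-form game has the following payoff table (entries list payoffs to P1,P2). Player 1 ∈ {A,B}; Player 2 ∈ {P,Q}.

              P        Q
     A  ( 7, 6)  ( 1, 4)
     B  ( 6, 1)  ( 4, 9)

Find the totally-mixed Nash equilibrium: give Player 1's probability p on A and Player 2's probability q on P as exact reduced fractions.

(p,q) = (4/5, 3/4)

P1 indiff ⇒ q·7+(1-q)·1 = q·6+(1-q)·4 ⇒ q(1) = (1-q)(3) ⇒ q = 3/4
P2 indiff ⇒ p·6+(1-p)·1 = p·4+(1-p)·9 ⇒ p(2) = (1-p)(8) ⇒ p = 4/5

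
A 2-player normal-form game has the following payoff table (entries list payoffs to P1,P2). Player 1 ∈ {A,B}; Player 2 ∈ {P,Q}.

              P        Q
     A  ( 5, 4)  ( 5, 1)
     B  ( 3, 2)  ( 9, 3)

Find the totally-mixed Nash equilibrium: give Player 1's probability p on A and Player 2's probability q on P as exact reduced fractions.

p=1/4, q=2/3

P1 indiff ⇒ q·5+(1-q)·5 = q·3+(1-q)·9 ⇒ q(2) = (1-q)(4) ⇒ q = 2/3
P2 indiff ⇒ p·4+(1-p)·2 = p·1+(1-p)·3 ⇒ p(3) = (1-p)(1) ⇒ p = 1/4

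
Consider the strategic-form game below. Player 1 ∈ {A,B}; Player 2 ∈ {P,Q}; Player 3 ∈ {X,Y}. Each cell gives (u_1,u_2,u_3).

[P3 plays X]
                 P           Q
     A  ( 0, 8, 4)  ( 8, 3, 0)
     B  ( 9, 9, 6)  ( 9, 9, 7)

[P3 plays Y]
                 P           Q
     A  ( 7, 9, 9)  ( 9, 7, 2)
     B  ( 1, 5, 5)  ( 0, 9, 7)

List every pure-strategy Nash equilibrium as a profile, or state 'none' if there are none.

Nash profiles: (A,P,Y), (B,P,X), (B,Q,X)

(A,P,X): not NE [P1→B gives 9>0; P3→Y gives 9>4]
(A,P,Y): NE
(A,Q,X): not NE [P1→B gives 9>8; P2→P gives 8>3; P3→Y gives 2>0]
(A,Q,Y): not NE [P2→P gives 9>7]
(B,P,X): NE
(B,P,Y): not NE [P1→A gives 7>1; P2→Q gives 9>5; P3→X gives 6>5]
(B,Q,X): NE
(B,Q,Y): not NE [P1→A gives 9>0]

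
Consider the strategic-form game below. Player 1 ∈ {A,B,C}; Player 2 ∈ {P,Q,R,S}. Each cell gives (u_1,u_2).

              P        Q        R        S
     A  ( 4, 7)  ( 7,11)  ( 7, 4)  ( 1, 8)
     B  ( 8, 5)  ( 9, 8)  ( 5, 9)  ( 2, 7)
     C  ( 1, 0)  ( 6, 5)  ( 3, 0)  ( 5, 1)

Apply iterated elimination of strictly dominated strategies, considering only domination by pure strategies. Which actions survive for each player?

IESDS → P1:{A,B} P2:{Q,R}

P2 drop P (Q beats it: A:11>7 B:8>5 C:5>0)
P2 drop S (Q beats it: A:11>8 B:8>7 C:5>1)
P1 drop C (A beats it: Q:7>6 R:7>3)
P1→{A,B} P2→{Q,R}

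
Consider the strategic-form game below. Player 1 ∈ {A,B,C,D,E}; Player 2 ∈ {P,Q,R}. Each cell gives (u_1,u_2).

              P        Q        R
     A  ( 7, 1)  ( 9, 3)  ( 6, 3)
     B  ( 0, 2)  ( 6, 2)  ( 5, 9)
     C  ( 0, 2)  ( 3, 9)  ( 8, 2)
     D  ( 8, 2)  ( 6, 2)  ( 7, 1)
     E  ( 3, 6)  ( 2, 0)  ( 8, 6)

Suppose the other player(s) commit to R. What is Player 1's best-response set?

u_1(A vs R) = 6
u_1(B vs R) = 5
u_1(C vs R) = 8
u_1(D vs R) = 7
u_1(E vs R) = 8
max payoff 8 at {C,E}

P1 best: {C,E}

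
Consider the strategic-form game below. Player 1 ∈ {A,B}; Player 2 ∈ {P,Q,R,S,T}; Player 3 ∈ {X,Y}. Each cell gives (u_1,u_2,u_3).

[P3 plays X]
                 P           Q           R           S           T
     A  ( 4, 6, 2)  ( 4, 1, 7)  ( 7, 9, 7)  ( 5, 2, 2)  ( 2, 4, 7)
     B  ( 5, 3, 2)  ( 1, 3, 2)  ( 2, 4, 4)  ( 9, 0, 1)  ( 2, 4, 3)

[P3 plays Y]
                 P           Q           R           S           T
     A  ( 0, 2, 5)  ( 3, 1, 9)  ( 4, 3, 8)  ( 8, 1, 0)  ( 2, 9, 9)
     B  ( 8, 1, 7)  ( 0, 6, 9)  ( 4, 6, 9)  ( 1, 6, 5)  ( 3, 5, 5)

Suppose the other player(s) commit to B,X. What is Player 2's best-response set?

u_2(P vs B,X) = 3
u_2(Q vs B,X) = 3
u_2(R vs B,X) = 4
u_2(S vs B,X) = 0
u_2(T vs B,X) = 4
max payoff 4 at {R,T}

BR_2 = {R,T}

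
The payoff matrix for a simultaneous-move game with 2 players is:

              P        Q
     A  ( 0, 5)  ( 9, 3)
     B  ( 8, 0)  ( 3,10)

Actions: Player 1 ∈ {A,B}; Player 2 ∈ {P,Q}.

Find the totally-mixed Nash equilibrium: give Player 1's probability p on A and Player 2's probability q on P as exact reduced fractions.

P1 mixes 5/6 on A; P2 mixes 3/7 on P

P1 indiff ⇒ q·0+(1-q)·9 = q·8+(1-q)·3 ⇒ q(-8) = (1-q)(-6) ⇒ q = 3/7
P2 indiff ⇒ p·5+(1-p)·0 = p·3+(1-p)·10 ⇒ p(2) = (1-p)(10) ⇒ p = 5/6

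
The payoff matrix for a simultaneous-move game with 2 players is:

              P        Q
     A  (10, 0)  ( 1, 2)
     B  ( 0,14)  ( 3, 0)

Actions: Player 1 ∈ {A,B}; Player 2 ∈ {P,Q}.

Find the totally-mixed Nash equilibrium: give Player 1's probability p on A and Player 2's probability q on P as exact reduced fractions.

p=7/8, q=1/6

P1 indiff ⇒ q·10+(1-q)·1 = q·0+(1-q)·3 ⇒ q(10) = (1-q)(2) ⇒ q = 1/6
P2 indiff ⇒ p·0+(1-p)·14 = p·2+(1-p)·0 ⇒ p(-2) = (1-p)(-14) ⇒ p = 7/8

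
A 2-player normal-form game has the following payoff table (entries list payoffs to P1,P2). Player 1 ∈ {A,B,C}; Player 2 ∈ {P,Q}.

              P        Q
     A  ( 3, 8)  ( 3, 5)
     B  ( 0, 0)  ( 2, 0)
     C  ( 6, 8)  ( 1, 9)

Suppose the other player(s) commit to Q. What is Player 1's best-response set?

P1 best: {A}

u_1(A vs Q) = 3
u_1(B vs Q) = 2
u_1(C vs Q) = 1
max payoff 3 at {A}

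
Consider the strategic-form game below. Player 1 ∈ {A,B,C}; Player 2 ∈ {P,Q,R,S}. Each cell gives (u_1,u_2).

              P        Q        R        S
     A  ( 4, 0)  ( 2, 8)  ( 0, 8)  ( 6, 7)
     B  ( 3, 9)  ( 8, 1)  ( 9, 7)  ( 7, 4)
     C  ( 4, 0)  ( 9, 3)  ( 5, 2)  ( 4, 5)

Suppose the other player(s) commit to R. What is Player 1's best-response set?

argmax u_1 = {B}

u_1(A vs R) = 0
u_1(B vs R) = 9
u_1(C vs R) = 5
max payoff 9 at {B}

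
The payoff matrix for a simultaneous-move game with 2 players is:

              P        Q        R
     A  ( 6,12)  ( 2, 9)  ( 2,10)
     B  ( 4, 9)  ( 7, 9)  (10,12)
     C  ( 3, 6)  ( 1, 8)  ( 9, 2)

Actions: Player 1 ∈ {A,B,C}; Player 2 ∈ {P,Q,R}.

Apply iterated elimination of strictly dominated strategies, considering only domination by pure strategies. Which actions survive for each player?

P1 drop C (B beats it: P:4>3 Q:7>1 R:10>9)
P2 drop Q (R beats it: A:10>9 B:12>9)
P1→{A,B} P2→{P,R}

Remaining: P1:{A,B} P2:{P,R}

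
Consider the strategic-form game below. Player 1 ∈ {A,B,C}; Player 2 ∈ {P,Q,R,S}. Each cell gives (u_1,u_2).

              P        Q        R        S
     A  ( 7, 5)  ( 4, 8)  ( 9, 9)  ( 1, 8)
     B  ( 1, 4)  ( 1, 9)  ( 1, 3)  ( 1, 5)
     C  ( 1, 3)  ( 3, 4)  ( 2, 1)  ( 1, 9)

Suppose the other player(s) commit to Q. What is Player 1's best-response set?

u_1(A vs Q) = 4
u_1(B vs Q) = 1
u_1(C vs Q) = 3
max payoff 4 at {A}

BR_1 = {A}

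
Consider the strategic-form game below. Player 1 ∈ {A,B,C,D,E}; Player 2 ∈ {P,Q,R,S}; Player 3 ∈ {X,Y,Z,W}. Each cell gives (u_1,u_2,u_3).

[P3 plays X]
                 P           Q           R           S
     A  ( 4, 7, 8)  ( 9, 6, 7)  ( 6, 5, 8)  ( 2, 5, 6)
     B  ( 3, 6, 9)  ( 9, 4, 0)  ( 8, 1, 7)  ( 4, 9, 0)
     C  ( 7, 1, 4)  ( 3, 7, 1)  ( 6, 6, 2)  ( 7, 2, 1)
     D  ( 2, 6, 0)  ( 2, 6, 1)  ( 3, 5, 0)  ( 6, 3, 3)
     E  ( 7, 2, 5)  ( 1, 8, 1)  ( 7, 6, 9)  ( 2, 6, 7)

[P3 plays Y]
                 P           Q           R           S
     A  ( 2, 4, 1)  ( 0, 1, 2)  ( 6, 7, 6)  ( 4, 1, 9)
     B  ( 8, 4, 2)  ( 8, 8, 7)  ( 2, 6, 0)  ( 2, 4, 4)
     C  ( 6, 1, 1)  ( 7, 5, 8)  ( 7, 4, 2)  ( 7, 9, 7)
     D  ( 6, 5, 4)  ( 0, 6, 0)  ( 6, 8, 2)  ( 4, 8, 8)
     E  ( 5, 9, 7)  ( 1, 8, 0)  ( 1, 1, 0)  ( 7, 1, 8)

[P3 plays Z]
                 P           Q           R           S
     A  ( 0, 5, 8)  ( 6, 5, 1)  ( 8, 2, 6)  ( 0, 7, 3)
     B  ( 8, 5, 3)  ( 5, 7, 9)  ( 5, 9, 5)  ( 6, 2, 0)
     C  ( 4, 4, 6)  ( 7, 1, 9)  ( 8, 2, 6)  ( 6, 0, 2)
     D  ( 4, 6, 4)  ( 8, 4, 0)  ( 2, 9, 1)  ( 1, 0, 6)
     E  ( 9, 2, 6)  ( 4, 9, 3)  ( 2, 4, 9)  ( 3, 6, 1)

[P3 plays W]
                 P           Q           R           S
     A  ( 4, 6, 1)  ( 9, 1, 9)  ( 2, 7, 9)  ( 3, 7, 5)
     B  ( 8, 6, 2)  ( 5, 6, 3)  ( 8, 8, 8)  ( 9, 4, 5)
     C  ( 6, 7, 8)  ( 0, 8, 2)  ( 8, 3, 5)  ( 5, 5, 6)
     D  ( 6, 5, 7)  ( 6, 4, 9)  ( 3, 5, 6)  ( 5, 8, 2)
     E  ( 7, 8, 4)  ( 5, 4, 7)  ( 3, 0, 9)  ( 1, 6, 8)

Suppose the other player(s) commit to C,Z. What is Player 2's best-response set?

P2 best: {P}

u_2(P vs C,Z) = 4
u_2(Q vs C,Z) = 1
u_2(R vs C,Z) = 2
u_2(S vs C,Z) = 0
max payoff 4 at {P}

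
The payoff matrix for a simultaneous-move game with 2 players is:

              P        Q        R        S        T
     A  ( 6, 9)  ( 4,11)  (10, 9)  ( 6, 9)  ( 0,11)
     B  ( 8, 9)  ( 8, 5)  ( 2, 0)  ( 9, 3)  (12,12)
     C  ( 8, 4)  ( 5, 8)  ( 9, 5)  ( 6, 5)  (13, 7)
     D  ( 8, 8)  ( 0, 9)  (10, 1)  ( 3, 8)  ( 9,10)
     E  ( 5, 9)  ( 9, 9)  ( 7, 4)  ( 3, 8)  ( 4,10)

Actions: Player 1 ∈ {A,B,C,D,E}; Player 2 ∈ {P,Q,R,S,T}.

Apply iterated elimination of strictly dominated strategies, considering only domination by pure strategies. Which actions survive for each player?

IESDS → P1:{B,C,E} P2:{Q,T}

P2 drop P (T beats it: A:11>9 B:12>9 C:7>4 D:10>8 E:10>9)
P2 drop R (Q beats it: A:11>9 B:5>0 C:8>5 D:9>1 E:9>4)
P1 drop A (B beats it: Q:8>4 S:9>6 T:12>0)
P1 drop D (B beats it: Q:8>0 S:9>3 T:12>9)
P2 drop S (Q beats it: B:5>3 C:8>5 E:9>8)
P1→{B,C,E} P2→{Q,T}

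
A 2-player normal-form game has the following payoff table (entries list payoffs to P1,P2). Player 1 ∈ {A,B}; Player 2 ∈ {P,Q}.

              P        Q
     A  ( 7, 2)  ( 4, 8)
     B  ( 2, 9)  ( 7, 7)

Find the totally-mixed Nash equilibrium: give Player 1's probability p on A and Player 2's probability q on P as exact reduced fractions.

P1 indiff ⇒ q·7+(1-q)·4 = q·2+(1-q)·7 ⇒ q(5) = (1-q)(3) ⇒ q = 3/8
P2 indiff ⇒ p·2+(1-p)·9 = p·8+(1-p)·7 ⇒ p(-6) = (1-p)(-2) ⇒ p = 1/4

p=1/4, q=3/8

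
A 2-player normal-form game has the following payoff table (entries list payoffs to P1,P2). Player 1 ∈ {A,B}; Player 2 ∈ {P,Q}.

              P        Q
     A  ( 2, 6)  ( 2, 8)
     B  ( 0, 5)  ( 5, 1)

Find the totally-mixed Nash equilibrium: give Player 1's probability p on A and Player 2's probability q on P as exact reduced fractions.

P1 mixes 2/3 on A; P2 mixes 3/5 on P

P1 indiff ⇒ q·2+(1-q)·2 = q·0+(1-q)·5 ⇒ q(2) = (1-q)(3) ⇒ q = 3/5
P2 indiff ⇒ p·6+(1-p)·5 = p·8+(1-p)·1 ⇒ p(-2) = (1-p)(-4) ⇒ p = 2/3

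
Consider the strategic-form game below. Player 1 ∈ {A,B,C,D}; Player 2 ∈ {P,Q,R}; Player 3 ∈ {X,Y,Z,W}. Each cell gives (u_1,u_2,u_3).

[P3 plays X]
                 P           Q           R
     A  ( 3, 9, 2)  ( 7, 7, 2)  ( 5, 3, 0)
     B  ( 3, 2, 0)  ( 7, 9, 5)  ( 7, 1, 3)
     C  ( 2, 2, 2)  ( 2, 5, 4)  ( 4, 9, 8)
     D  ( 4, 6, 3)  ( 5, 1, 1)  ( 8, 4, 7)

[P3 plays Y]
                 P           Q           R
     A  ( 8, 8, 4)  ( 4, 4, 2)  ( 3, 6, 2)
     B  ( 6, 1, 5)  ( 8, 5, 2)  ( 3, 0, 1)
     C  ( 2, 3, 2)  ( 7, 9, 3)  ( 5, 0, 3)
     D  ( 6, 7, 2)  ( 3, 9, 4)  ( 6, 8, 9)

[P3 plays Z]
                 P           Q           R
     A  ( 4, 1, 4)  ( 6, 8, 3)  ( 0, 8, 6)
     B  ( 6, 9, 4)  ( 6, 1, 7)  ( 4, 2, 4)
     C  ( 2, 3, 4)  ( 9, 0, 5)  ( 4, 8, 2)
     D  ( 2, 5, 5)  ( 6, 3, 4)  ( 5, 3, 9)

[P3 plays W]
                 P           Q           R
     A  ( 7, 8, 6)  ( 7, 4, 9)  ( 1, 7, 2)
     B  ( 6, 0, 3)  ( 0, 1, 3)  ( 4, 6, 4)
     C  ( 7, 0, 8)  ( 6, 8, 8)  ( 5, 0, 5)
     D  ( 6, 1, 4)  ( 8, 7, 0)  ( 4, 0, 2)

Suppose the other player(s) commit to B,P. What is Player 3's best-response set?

u_3(X vs B,P) = 0
u_3(Y vs B,P) = 5
u_3(Z vs B,P) = 4
u_3(W vs B,P) = 3
max payoff 5 at {Y}

BR_3 = {Y}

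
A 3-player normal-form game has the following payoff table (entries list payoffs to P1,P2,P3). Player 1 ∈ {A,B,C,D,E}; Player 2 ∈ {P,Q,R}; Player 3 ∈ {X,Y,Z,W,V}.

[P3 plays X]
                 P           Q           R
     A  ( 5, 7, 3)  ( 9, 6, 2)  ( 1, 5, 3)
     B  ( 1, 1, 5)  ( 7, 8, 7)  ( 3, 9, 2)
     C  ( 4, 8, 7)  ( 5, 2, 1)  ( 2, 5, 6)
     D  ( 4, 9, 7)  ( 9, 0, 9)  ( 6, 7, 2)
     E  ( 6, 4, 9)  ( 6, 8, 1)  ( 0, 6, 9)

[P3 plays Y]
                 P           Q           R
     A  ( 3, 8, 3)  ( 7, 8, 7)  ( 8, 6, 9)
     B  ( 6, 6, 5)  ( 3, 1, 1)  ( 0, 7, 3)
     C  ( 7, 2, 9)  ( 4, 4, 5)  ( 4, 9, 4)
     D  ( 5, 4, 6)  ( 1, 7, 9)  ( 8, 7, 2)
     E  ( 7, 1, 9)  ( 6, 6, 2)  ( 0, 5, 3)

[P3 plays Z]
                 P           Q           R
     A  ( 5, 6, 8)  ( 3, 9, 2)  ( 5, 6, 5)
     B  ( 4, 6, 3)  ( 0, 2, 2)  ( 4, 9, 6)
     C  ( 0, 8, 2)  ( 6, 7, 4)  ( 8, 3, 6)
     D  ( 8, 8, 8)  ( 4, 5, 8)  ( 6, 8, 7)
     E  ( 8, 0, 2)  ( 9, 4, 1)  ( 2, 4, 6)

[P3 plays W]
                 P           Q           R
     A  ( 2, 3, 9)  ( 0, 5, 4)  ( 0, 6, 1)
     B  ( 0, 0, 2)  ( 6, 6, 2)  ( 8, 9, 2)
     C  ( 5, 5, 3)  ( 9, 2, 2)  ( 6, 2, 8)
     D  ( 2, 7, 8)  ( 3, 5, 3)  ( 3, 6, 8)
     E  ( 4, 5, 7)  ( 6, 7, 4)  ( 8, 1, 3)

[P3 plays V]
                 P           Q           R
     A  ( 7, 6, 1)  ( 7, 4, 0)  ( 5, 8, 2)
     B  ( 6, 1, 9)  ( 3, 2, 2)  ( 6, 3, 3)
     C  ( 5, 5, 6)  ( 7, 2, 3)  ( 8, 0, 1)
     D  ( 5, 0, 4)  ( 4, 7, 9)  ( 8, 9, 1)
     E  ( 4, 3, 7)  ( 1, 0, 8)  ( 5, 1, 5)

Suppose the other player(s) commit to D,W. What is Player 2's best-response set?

P2 best: {P}

u_2(P vs D,W) = 7
u_2(Q vs D,W) = 5
u_2(R vs D,W) = 6
max payoff 7 at {P}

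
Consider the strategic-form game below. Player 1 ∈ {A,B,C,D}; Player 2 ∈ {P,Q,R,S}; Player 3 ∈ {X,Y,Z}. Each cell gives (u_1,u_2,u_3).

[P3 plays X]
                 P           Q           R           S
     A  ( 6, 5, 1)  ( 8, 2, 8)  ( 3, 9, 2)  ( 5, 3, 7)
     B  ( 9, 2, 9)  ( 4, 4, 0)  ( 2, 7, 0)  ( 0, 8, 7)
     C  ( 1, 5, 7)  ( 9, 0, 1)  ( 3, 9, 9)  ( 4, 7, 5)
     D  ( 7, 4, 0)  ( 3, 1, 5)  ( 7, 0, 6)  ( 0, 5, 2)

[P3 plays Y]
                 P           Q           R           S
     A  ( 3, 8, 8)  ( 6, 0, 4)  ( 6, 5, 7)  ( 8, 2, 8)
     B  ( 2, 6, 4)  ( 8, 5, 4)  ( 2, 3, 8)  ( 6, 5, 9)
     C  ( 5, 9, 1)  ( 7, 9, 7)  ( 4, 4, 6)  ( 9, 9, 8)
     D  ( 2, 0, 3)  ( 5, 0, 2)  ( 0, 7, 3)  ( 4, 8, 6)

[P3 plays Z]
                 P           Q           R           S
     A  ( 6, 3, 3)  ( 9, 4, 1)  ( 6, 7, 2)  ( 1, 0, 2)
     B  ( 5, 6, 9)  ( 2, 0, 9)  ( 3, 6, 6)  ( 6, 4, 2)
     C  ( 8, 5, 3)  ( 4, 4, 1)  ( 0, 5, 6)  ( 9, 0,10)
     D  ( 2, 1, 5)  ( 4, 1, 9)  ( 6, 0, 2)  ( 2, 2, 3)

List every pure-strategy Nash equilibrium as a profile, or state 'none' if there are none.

No pure NE.

(A,P,X): not NE [P1→B gives 9>6; P2→R gives 9>5; P3→Y gives 8>1]
(A,P,Y): not NE [P1→C gives 5>3]
(A,P,Z): not NE [P1→C gives 8>6; P2→R gives 7>3; P3→Y gives 8>3]
(A,Q,X): not NE [P1→C gives 9>8; P2→R gives 9>2]
(A,Q,Y): not NE [P1→B gives 8>6; P2→P gives 8>0; P3→X gives 8>4]
(A,Q,Z): not NE [P2→R gives 7>4; P3→X gives 8>1]
(A,R,X): not NE [P1→D gives 7>3; P3→Y gives 7>2]
(A,R,Y): not NE [P2→P gives 8>5]
(A,R,Z): not NE [P3→Y gives 7>2]
(A,S,X): not NE [P2→R gives 9>3; P3→Y gives 8>7]
(A,S,Y): not NE [P1→C gives 9>8; P2→P gives 8>2]
(A,S,Z): not NE [P1→C gives 9>1; P2→R gives 7>0; P3→Y gives 8>2]
(B,P,X): not NE [P2→S gives 8>2]
(B,P,Y): not NE [P1→C gives 5>2; P3→Z gives 9>4]
(B,P,Z): not NE [P1→C gives 8>5]
(B,Q,X): not NE [P1→C gives 9>4; P2→S gives 8>4; P3→Z gives 9>0]
(B,Q,Y): not NE [P2→P gives 6>5; P3→Z gives 9>4]
(B,Q,Z): not NE [P1→A gives 9>2; P2→R gives 6>0]
(B,R,X): not NE [P1→D gives 7>2; P2→S gives 8>7; P3→Y gives 8>0]
(B,R,Y): not NE [P1→A gives 6>2; P2→P gives 6>3]
(B,R,Z): not NE [P1→D gives 6>3; P3→Y gives 8>6]
(B,S,X): not NE [P1→A gives 5>0; P3→Y gives 9>7]
(B,S,Y): not NE [P1→C gives 9>6; P2→P gives 6>5]
(B,S,Z): not NE [P1→C gives 9>6; P2→R gives 6>4; P3→Y gives 9>2]
(C,P,X): not NE [P1→B gives 9>1; P2→R gives 9>5]
(C,P,Y): not NE [P3→X gives 7>1]
(C,P,Z): not NE [P3→X gives 7>3]
(C,Q,X): not NE [P2→R gives 9>0; P3→Y gives 7>1]
(C,Q,Y): not NE [P1→B gives 8>7]
(C,Q,Z): not NE [P1→A gives 9>4; P2→R gives 5>4; P3→Y gives 7>1]
(C,R,X): not NE [P1→D gives 7>3]
(C,R,Y): not NE [P1→A gives 6>4; P2→S gives 9>4; P3→X gives 9>6]
(C,R,Z): not NE [P1→D gives 6>0; P3→X gives 9>6]
(C,S,X): not NE [P1→A gives 5>4; P2→R gives 9>7; P3→Z gives 10>5]
(C,S,Y): not NE [P3→Z gives 10>8]
(C,S,Z): not NE [P2→R gives 5>0]
(D,P,X): not NE [P1→B gives 9>7; P2→S gives 5>4; P3→Z gives 5>0]
(D,P,Y): not NE [P1→C gives 5>2; P2→S gives 8>0; P3→Z gives 5>3]
(D,P,Z): not NE [P1→C gives 8>2; P2→S gives 2>1]
(D,Q,X): not NE [P1→C gives 9>3; P2→S gives 5>1; P3→Z gives 9>5]
(D,Q,Y): not NE [P1→B gives 8>5; P2→S gives 8>0; P3→Z gives 9>2]
(D,Q,Z): not NE [P1→A gives 9>4; P2→S gives 2>1]
(D,R,X): not NE [P2→S gives 5>0]
(D,R,Y): not NE [P1→A gives 6>0; P2→S gives 8>7; P3→X gives 6>3]
(D,R,Z): not NE [P2→S gives 2>0; P3→X gives 6>2]
(D,S,X): not NE [P1→A gives 5>0; P3→Y gives 6>2]
(D,S,Y): not NE [P1→C gives 9>4]
(D,S,Z): not NE [P1→C gives 9>2; P3→Y gives 6>3]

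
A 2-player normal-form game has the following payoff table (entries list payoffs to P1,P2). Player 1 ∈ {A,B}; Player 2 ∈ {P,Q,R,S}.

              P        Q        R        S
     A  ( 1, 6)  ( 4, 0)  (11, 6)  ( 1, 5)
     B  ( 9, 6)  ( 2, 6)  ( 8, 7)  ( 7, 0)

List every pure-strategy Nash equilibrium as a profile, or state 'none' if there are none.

PSNE = {(A,R)}

(A,P): not NE [P1→B gives 9>1]
(A,Q): not NE [P2→R gives 6>0]
(A,R): NE
(A,S): not NE [P1→B gives 7>1; P2→R gives 6>5]
(B,P): not NE [P2→R gives 7>6]
(B,Q): not NE [P1→A gives 4>2; P2→R gives 7>6]
(B,R): not NE [P1→A gives 11>8]
(B,S): not NE [P2→R gives 7>0]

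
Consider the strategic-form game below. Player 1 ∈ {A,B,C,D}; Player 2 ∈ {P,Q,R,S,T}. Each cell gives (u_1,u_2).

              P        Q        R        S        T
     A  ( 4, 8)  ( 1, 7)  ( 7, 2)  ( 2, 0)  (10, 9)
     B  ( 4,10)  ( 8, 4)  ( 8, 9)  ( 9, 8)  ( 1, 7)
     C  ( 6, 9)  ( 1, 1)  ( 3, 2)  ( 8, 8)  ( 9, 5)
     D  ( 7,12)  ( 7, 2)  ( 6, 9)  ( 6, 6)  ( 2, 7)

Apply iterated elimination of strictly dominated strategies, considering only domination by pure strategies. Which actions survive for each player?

Remaining: P1:{A,C,D} P2:{P,T}

P2 drop Q (P beats it: A:8>7 B:10>4 C:9>1 D:12>2)
P2 drop R (P beats it: A:8>2 B:10>9 C:9>2 D:12>9)
P2 drop S (P beats it: A:8>0 B:10>8 C:9>8 D:12>6)
P1 drop B (C beats it: P:6>4 T:9>1)
P1→{A,C,D} P2→{P,T}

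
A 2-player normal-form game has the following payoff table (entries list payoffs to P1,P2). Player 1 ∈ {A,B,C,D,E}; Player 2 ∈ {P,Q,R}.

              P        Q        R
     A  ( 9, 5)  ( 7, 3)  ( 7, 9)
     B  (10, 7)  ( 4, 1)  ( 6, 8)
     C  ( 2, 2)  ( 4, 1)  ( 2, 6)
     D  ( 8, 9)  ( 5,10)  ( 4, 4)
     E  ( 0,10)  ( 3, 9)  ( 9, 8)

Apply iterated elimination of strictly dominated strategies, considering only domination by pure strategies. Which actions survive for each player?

P1 drop C (A beats it: P:9>2 Q:7>4 R:7>2)
P1 drop D (A beats it: P:9>8 Q:7>5 R:7>4)
P2 drop Q (P beats it: A:5>3 B:7>1 E:10>9)
P1→{A,B,E} P2→{P,R}

Survivors P1:{A,B,E} P2:{P,R}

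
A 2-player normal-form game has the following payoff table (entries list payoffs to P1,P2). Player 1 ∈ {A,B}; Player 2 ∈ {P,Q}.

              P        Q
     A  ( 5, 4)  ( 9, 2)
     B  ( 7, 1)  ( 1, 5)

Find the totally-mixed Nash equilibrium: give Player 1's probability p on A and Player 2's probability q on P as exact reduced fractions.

P1 indiff ⇒ q·5+(1-q)·9 = q·7+(1-q)·1 ⇒ q(-2) = (1-q)(-8) ⇒ q = 4/5
P2 indiff ⇒ p·4+(1-p)·1 = p·2+(1-p)·5 ⇒ p(2) = (1-p)(4) ⇒ p = 2/3

P1 mixes 2/3 on A; P2 mixes 4/5 on P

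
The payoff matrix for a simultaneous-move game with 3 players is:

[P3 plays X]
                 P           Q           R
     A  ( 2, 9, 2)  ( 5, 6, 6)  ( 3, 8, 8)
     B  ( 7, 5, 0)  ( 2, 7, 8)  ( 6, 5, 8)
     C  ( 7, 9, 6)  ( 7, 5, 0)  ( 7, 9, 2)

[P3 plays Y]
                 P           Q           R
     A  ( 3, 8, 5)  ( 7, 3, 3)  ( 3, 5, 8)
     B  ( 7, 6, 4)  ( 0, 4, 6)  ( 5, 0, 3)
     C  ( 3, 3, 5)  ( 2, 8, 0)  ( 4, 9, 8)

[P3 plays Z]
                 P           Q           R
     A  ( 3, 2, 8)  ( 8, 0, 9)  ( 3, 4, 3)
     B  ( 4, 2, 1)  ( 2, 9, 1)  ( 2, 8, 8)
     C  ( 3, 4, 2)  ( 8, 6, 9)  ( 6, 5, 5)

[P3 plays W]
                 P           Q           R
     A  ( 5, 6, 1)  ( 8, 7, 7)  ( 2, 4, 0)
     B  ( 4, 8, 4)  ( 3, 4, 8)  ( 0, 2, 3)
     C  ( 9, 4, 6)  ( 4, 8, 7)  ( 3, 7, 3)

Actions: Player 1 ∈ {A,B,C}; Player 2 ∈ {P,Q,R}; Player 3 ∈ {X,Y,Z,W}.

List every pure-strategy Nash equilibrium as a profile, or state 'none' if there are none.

(A,P,X): not NE [P1→C gives 7>2; P3→Z gives 8>2]
(A,P,Y): not NE [P1→B gives 7>3; P3→Z gives 8>5]
(A,P,Z): not NE [P1→B gives 4>3; P2→R gives 4>2]
(A,P,W): not NE [P1→C gives 9>5; P2→Q gives 7>6; P3→Z gives 8>1]
(A,Q,X): not NE [P1→C gives 7>5; P2→P gives 9>6; P3→Z gives 9>6]
(A,Q,Y): not NE [P2→P gives 8>3; P3→Z gives 9>3]
(A,Q,Z): not NE [P2→R gives 4>0]
(A,Q,W): not NE [P3→Z gives 9>7]
(A,R,X): not NE [P1→C gives 7>3; P2→P gives 9>8]
(A,R,Y): not NE [P1→B gives 5>3; P2→P gives 8>5]
(A,R,Z): not NE [P1→C gives 6>3; P3→Y gives 8>3]
(A,R,W): not NE [P1→C gives 3>2; P2→Q gives 7>4; P3→Y gives 8>0]
(B,P,X): not NE [P2→Q gives 7>5; P3→W gives 4>0]
(B,P,Y): NE
(B,P,Z): not NE [P2→Q gives 9>2; P3→W gives 4>1]
(B,P,W): not NE [P1→C gives 9>4]
(B,Q,X): not NE [P1→C gives 7>2]
(B,Q,Y): not NE [P1→A gives 7>0; P2→P gives 6>4; P3→W gives 8>6]
(B,Q,Z): not NE [P1→C gives 8>2; P3→W gives 8>1]
(B,Q,W): not NE [P1→A gives 8>3; P2→P gives 8>4]
(B,R,X): not NE [P1→C gives 7>6; P2→Q gives 7>5]
(B,R,Y): not NE [P2→P gives 6>0; P3→Z gives 8>3]
(B,R,Z): not NE [P1→C gives 6>2; P2→Q gives 9>8]
(B,R,W): not NE [P1→C gives 3>0; P2→P gives 8>2; P3→Z gives 8>3]
(C,P,X): NE
(C,P,Y): not NE [P1→B gives 7>3; P2→R gives 9>3; P3→W gives 6>5]
(C,P,Z): not NE [P1→B gives 4>3; P2→Q gives 6>4; P3→W gives 6>2]
(C,P,W): not NE [P2→Q gives 8>4]
(C,Q,X): not NE [P2→R gives 9>5; P3→Z gives 9>0]
(C,Q,Y): not NE [P1→A gives 7>2; P2→R gives 9>8; P3→Z gives 9>0]
(C,Q,Z): NE
(C,Q,W): not NE [P1→A gives 8>4; P3→Z gives 9>7]
(C,R,X): not NE [P3→Y gives 8>2]
(C,R,Y): not NE [P1→B gives 5>4]
(C,R,Z): not NE [P2→Q gives 6>5; P3→Y gives 8>5]
(C,R,W): not NE [P2→Q gives 8>7; P3→Y gives 8>3]

Nash profiles: (B,P,Y), (C,P,X), (C,Q,Z)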